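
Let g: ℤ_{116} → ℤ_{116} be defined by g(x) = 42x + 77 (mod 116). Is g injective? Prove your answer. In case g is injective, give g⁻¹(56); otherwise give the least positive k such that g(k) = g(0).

58

We have gcd(42, 116) = 2 > 1. Taking x_1 = 0 and x_2 = 58: g(0) = 77 and g(58) = 42·58 + 77 = 2513 ≡ 77 (mod 116).
So g(0) = g(58) while 0 ≠ 58, thus g is not injective.
Since g is not injective, we find the least positive k with g(k) = g(0): this means 42k ≡ 0 (mod 116), i.e. 116 ∣ 42k. Since gcd(42, 116) = 2, dividing through by 2 this holds exactly when 58 ∣ 21k, and as gcd(21, 58) = 1, exactly when 58 ∣ k.
The smallest positive such k is 58.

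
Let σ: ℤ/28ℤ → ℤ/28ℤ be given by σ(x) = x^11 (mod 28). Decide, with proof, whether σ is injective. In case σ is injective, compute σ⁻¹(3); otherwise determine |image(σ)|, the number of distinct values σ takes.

σ(0) = 0^11 = 0.
σ(14): Repeated squaring mod 28: 14^1 ≡ 14, 14^2 ≡ 14² = 196 ≡ 0, 14^4 ≡ 0² = 0, 14^8 ≡ 0² = 0. Since 11 = 8 + 2 + 1, 14^11 ≡ 0·0·14: 0·0 = 0, then 0·14 = 0. So 14^11 ≡ 0 (mod 28).
So σ(0) = σ(14) = 0 while 0 ≠ 14, thus σ is not injective.
Since σ is not injective, we determine |image(σ)|. Computing x^11 mod 28 for each x (by repeated squaring, reducing mod 28 at every step), the values σ(0), σ(1), …, σ(27) are: 0, 1, 4, 19, 16, 17, 20, 7, 8, 25, 12, 23, 24, 13, 0, 15, 4, 5, 16, 3, 20, 21, 8, 11, 12, 9, 24, 27.
The distinct values are {0, 1, 3, 4, 5, 7, 8, 9, 11, 12, 13, 15, 16, 17, 19, 20, 21, 23, 24, 25, 27}; there are 21 of them.

21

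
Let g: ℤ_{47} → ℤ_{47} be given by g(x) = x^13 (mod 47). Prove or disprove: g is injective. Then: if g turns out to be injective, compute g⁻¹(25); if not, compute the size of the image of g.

7

Since 47 is prime, the nonzero elements of ℤ_{47} form a cyclic group of order 46.
As gcd(13, 46) = 1, raising to the 13th power is a bijection on this group: if a^13 ≡ b^13 then (ab^{−1})^13 = 1, and the only element of order dividing gcd(13, 46) = 1 is 1, so a = b.
With g(0) = 0 this makes g injective on all of ℤ_{47}, hence bijective (finite equal-size domain and codomain). In particular g is injective.
Since g is injective, we find the preimage of 25. The inverse of x ↦ x^13 on (ℤ_{47})^× is x ↦ x^39, because 13·39 = 507 = 11·46 + 1 ≡ 1 (mod 46) and x^{46} = 1 for x ≠ 0 (Fermat). So g⁻¹(25) = 25^39 mod 47.
Repeated squaring mod 47: 25^1 ≡ 25, 25^2 ≡ 25² = 625 ≡ 14, 25^4 ≡ 14² = 196 ≡ 8, 25^8 ≡ 8² = 64 ≡ 17, 25^16 ≡ 17² = 289 ≡ 7, 25^32 ≡ 7² = 49 ≡ 2. Since 39 = 32 + 4 + 2 + 1, 25^39 ≡ 2·8·14·25: 2·8 = 16, then 16·14 = 224 ≡ 36, then 36·25 = 900 ≡ 7. So 25^39 ≡ 7 (mod 47).
Hence g⁻¹(25) = 7.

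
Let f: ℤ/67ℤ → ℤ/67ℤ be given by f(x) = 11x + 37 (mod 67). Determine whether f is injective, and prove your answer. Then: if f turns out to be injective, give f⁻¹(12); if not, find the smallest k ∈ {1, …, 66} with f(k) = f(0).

16

Recall: f is injective if f(a) = f(b) implies a = b.
Suppose f(a) = f(b) in ℤ/67ℤ. Then 11a + 37 ≡ 11b + 37 (mod 67), so 11(a − b) ≡ 0 (mod 67).
Since gcd(11, 67) = 1, 11 is invertible modulo 67, thus a − b ≡ 0 (mod 67), i.e. a = b.
Thus f is injective.
We now compute 11⁻¹ mod 67 explicitly. Euclid's algorithm: 67 = 6·11 + 1; back-substituting gives 1 = 61·11 − 10·67, so 11⁻¹ ≡ 61 (mod 67).
Since f is injective, we find f⁻¹(12): we need 11x ≡ 12 − 37 ≡ 42 (mod 67). Using 11⁻¹ = 61: x ≡ 61·42 = 2562 = 38·67 + 16, so x = 16.
Check: f(16) = 11·16 + 37 = 213 = 3·67 + 12 ≡ 12 (mod 67).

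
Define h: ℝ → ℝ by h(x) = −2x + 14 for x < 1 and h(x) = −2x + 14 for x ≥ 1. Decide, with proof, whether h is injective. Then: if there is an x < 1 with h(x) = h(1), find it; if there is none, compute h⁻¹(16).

Both pieces are strictly decreasing (slopes −2 and −2), so each is injective on its own interval.
The left piece maps (−∞, 1) onto (12, ∞); the right piece maps [1, ∞) onto (−∞, 12].
These images are disjoint, so no value is attained by both pieces. Thus h is injective.
Because the two images are disjoint, no x < 1 has h(x) = h(1), so we compute h⁻¹(16): 16 lies in (12, ∞), so solve −2x + 14 = 16: x = (16 − 14)/(−2) = −1.

-1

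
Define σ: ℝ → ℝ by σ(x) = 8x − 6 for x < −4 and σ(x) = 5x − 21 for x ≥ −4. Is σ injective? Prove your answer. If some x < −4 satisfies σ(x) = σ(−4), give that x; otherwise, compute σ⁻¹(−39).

Both pieces are strictly increasing (slopes 8 and 5), so each is injective on its own interval.
The left piece maps (−∞, −4) onto (−∞, −38); the right piece maps [−4, ∞) onto [−41, ∞).
These images overlap. In particular σ(−4) = −41 (right piece), and solving 8x − 6 = −41 on the left piece gives x = −35/8 < −4.
So σ(−35/8) = σ(−4) with −35/8 ≠ −4, and σ is not injective. This x = −35/8 is the requested value below −4.

-35/8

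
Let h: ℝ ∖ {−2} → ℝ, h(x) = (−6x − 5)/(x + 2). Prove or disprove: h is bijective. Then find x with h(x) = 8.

If h(x) = −6, cross-multiplying gives 1(−6x − 5) = −6(x + 2), which simplifies to −5 = −12 — false.  So −6 has no preimage and h is not surjective.
Hence h is not bijective.
Solving h(x) = 8: cross-multiplying gives −6x − 5 = 8(x + 2), which rearranges to −14x = 21, so x = −3/2.

-3/2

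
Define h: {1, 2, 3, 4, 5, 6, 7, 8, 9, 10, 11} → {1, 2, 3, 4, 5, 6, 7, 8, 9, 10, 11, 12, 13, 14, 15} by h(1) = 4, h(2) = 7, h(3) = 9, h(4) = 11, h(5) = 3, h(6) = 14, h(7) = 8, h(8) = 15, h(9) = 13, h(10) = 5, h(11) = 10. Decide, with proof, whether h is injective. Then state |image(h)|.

11

The values h(1), …, h(11) are 4, 7, 9, 11, 3, 14, 8, 15, 13, 5, 10 — all distinct.
So h(a) = h(b) only when a = b, and h is injective.
The image of h is {3, 4, 5, 7, 8, 9, 10, 11, 13, 14, 15}, which has 11 elements.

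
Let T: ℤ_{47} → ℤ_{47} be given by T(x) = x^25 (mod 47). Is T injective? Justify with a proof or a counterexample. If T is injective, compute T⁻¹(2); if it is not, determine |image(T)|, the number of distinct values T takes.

Since 47 is prime, the nonzero elements of ℤ_{47} form a cyclic group of order 46.
As gcd(25, 46) = 1, raising to the 25th power is a bijection on this group: if a^25 ≡ b^25 then (ab^{−1})^25 = 1, and the only element of order dividing gcd(25, 46) = 1 is 1, so a = b.
With T(0) = 0 this makes T injective on all of ℤ_{47}, hence bijective (finite equal-size domain and codomain). In particular T is injective.
Since T is injective, we find the preimage of 2. The inverse of x ↦ x^25 on (ℤ_{47})^× is x ↦ x^35, because 25·35 = 875 = 19·46 + 1 ≡ 1 (mod 46) and x^{46} = 1 for x ≠ 0 (Fermat). So T⁻¹(2) = 2^35 mod 47.
Repeated squaring mod 47: 2^1 ≡ 2, 2^2 ≡ 2² = 4, 2^4 ≡ 4² = 16, 2^8 ≡ 16² = 256 ≡ 21, 2^16 ≡ 21² = 441 ≡ 18, 2^32 ≡ 18² = 324 ≡ 42. Since 35 = 32 + 2 + 1, 2^35 ≡ 42·4·2: 42·4 = 168 ≡ 27, then 27·2 = 54 ≡ 7. So 2^35 ≡ 7 (mod 47).
Hence T⁻¹(2) = 7.

7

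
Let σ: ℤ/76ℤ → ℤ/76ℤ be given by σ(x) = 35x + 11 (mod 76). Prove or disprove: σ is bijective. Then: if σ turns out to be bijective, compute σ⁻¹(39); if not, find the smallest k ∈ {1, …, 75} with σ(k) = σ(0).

Recall: injectivity means: for all x_1, x_2 in the domain, σ(x_1) = σ(x_2) implies x_1 = x_2.
If σ(x_1) = σ(x_2), then 35x_1 ≡ 35x_2 (mod 76). Because gcd(35, 76) = 1, we may cancel 35 to get x_1 ≡ x_2 (mod 76).
We now compute 35⁻¹ mod 76 explicitly. Euclid's algorithm: 76 = 2·35 + 6, 35 = 5·6 + 5, 6 = 1·5 + 1; back-substituting gives 1 = 63·35 − 29·76, so 35⁻¹ ≡ 63 (mod 76).
Then y ↦ 63(y − 11) is a two-sided inverse to σ, so every y ∈ ℤ/76ℤ has a preimage.
Thus σ is bijective.
Since σ is bijective, we find σ⁻¹(39): we need 35x ≡ 39 − 11 ≡ 28 (mod 76). Using 35⁻¹ = 63: x ≡ 63·28 = 1764 = 23·76 + 16, so x = 16.
Check: σ(16) = 35·16 + 11 = 571 = 7·76 + 39 ≡ 39 (mod 76).

16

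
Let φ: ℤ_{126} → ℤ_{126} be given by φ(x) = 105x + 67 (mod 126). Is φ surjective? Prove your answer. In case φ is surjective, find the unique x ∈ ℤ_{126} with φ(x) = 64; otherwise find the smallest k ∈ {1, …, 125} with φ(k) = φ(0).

Since gcd(105, 126) = 21, we have 105x ≡ 0 (mod 21) for all x, so φ(x) ≡ 4 (mod 21).
But 0 ≢ 4 (mod 21), so 0 ∈ ℤ_{126} has no preimage. Therefore φ is not surjective.
Since φ is not surjective, we find the least positive k with φ(k) = φ(0): this means 105k ≡ 0 (mod 126), i.e. 126 ∣ 105k. Since gcd(105, 126) = 21, dividing through by 21 this holds exactly when 6 ∣ 5k, and as gcd(5, 6) = 1, exactly when 6 ∣ k.
The smallest positive such k is 6.

6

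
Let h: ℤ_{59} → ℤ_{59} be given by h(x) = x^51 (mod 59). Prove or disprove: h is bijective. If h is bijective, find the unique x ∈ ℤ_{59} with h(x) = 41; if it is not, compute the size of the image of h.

15

Since 59 is prime, the nonzero elements of ℤ_{59} form a cyclic group of order 58.
As gcd(51, 58) = 1, raising to the 51st power is a bijection on this group: if a^51 ≡ b^51 then (ab^{−1})^51 = 1, and the only element of order dividing gcd(51, 58) = 1 is 1, so a = b.
With h(0) = 0 this makes h injective on all of ℤ_{59}, hence bijective (finite equal-size domain and codomain). In particular h is bijective.
Since h is bijective, we find the preimage of 41. The inverse of x ↦ x^51 on (ℤ_{59})^× is x ↦ x^33, because 51·33 = 1683 = 29·58 + 1 ≡ 1 (mod 58) and x^{58} = 1 for x ≠ 0 (Fermat). So h⁻¹(41) = 41^33 mod 59.
Repeated squaring mod 59: 41^1 ≡ 41, 41^2 ≡ 41² = 1681 ≡ 29, 41^4 ≡ 29² = 841 ≡ 15, 41^8 ≡ 15² = 225 ≡ 48, 41^16 ≡ 48² = 2304 ≡ 3, 41^32 ≡ 3² = 9. Since 33 = 32 + 1, 41^33 ≡ 9·41: 9·41 = 369 ≡ 15. So 41^33 ≡ 15 (mod 59).
Hence h⁻¹(41) = 15.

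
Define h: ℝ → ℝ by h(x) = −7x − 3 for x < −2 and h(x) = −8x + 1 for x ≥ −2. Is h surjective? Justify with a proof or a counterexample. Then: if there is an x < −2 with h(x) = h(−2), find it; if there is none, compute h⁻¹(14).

-20/7

Both pieces are strictly decreasing (slopes −7 and −8), so each is injective on its own interval.
The left piece maps (−∞, −2) onto (11, ∞); the right piece maps [−2, ∞) onto (−∞, 17].
The union (11, ∞) ∪ (−∞, 17] covers ℝ, so h is surjective.
For the follow-up: the images overlap, so an x < −2 with h(x) = h(−2) exists. h(−2) = 17; solving −7x − 3 = 17 for x < −2 gives x = (17 + 3)/(−7) = −20/7.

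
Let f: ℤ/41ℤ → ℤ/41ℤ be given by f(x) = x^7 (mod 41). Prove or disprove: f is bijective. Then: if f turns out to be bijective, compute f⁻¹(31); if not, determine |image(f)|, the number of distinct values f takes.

Since 41 is prime, the nonzero elements of ℤ/41ℤ form a cyclic group of order 40.
As gcd(7, 40) = 1, raising to the 7th power is a bijection on this group: if x_1^7 ≡ x_2^7 then (x_1x_2^{−1})^7 = 1, and the only element of order dividing gcd(7, 40) = 1 is 1, so x_1 = x_2.
With f(0) = 0 this makes f injective on all of ℤ/41ℤ, hence bijective (finite equal-size domain and codomain). In particular f is bijective.
Since f is bijective, we find the preimage of 31. The inverse of x ↦ x^7 on (ℤ/41ℤ)^× is x ↦ x^23, because 7·23 = 161 = 4·40 + 1 ≡ 1 (mod 40) and x^{40} = 1 for x ≠ 0 (Fermat). So f⁻¹(31) = 31^23 mod 41.
Repeated squaring mod 41: 31^1 ≡ 31, 31^2 ≡ 31² = 961 ≡ 18, 31^4 ≡ 18² = 324 ≡ 37, 31^8 ≡ 37² = 1369 ≡ 16, 31^16 ≡ 16² = 256 ≡ 10. Since 23 = 16 + 4 + 2 + 1, 31^23 ≡ 10·37·18·31: 10·37 = 370 ≡ 1, then 1·18 = 18, then 18·31 = 558 ≡ 25. So 31^23 ≡ 25 (mod 41).
Hence f⁻¹(31) = 25.

25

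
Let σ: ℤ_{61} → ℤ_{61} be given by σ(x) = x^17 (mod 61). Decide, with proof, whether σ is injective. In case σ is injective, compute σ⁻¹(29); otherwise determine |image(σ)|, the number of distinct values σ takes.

21

Since 61 is prime, the nonzero elements of ℤ_{61} form a cyclic group of order 60.
As gcd(17, 60) = 1, raising to the 17th power is a bijection on this group: if a^17 ≡ b^17 then (ab^{−1})^17 = 1, and the only element of order dividing gcd(17, 60) = 1 is 1, so a = b.
With σ(0) = 0 this makes σ injective on all of ℤ_{61}, hence bijective (finite equal-size domain and codomain). In particular σ is injective.
Since σ is injective, we find the preimage of 29. The inverse of x ↦ x^17 on (ℤ_{61})^× is x ↦ x^53, because 17·53 = 901 = 15·60 + 1 ≡ 1 (mod 60) and x^{60} = 1 for x ≠ 0 (Fermat). So σ⁻¹(29) = 29^53 mod 61.
Repeated squaring mod 61: 29^1 ≡ 29, 29^2 ≡ 29² = 841 ≡ 48, 29^4 ≡ 48² = 2304 ≡ 47, 29^8 ≡ 47² = 2209 ≡ 13, 29^16 ≡ 13² = 169 ≡ 47, 29^32 ≡ 47² = 2209 ≡ 13. Since 53 = 32 + 16 + 4 + 1, 29^53 ≡ 13·47·47·29: 13·47 = 611 ≡ 1, then 1·47 = 47, then 47·29 = 1363 ≡ 21. So 29^53 ≡ 21 (mod 61).
Hence σ⁻¹(29) = 21.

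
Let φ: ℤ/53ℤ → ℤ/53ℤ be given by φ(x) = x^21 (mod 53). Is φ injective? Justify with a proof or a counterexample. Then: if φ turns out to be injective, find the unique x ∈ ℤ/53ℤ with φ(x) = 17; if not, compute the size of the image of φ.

40

Since 53 is prime, the nonzero elements of ℤ/53ℤ form a cyclic group of order 52.
As gcd(21, 52) = 1, raising to the 21st power is a bijection on this group: if x_1^21 ≡ x_2^21 then (x_1x_2^{−1})^21 = 1, and the only element of order dividing gcd(21, 52) = 1 is 1, so x_1 = x_2.
With φ(0) = 0 this makes φ injective on all of ℤ/53ℤ, hence bijective (finite equal-size domain and codomain). In particular φ is injective.
Since φ is injective, we find the preimage of 17. The inverse of x ↦ x^21 on (ℤ/53ℤ)^× is x ↦ x^5, because 21·5 = 105 = 2·52 + 1 ≡ 1 (mod 52) and x^{52} = 1 for x ≠ 0 (Fermat). So φ⁻¹(17) = 17^5 mod 53.
Repeated squaring mod 53: 17^1 ≡ 17, 17^2 ≡ 17² = 289 ≡ 24, 17^4 ≡ 24² = 576 ≡ 46. Since 5 = 4 + 1, 17^5 ≡ 46·17: 46·17 = 782 ≡ 40. So 17^5 ≡ 40 (mod 53).
Hence φ⁻¹(17) = 40.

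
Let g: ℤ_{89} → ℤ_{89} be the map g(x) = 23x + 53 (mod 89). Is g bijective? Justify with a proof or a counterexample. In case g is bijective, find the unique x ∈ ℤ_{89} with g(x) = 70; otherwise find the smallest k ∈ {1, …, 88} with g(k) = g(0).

82

Recall that g is injective when g(u) = g(v) forces u = v.
Suppose g(u) = g(v) in ℤ_{89}. Then 23u + 53 ≡ 23v + 53 (mod 89), thus 23(u − v) ≡ 0 (mod 89).
Since gcd(23, 89) = 1, 23 is invertible modulo 89, thus u − v ≡ 0 (mod 89), i.e. u = v.
We now compute 23⁻¹ mod 89 explicitly. Euclid's algorithm: 89 = 3·23 + 20, 23 = 1·20 + 3, 20 = 6·3 + 2, 3 = 1·2 + 1; back-substituting gives 1 = 31·23 − 8·89, so 23⁻¹ ≡ 31 (mod 89).
Then y ↦ 31(y − 53) is a two-sided inverse to g, so every y ∈ ℤ_{89} has a preimage.
Therefore g is bijective.
Since g is bijective, we compute g⁻¹(70): solve 23x + 53 ≡ 70 (mod 89), i.e. 23x ≡ 17 (mod 89).
Multiplying by 23⁻¹ = 31 gives x ≡ 31·17 = 527 = 5·89 + 82 ≡ 82 (mod 89).
Check: g(82) = 23·82 + 53 = 1939 = 21·89 + 70 ≡ 70 (mod 89).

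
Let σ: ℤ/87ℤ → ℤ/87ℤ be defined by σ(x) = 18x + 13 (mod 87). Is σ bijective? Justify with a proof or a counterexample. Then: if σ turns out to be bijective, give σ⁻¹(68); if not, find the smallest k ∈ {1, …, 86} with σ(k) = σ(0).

29

We have gcd(18, 87) = 3 > 1. Taking a = 0 and b = 29: σ(0) = 13 and σ(29) = 18·29 + 13 = 535 ≡ 13 (mod 87).
So σ(0) = σ(29) while 0 ≠ 29, therefore σ is not injective, hence not bijective.
Since σ is not bijective, we find the least positive k with σ(k) = σ(0): this means 18k ≡ 0 (mod 87), i.e. 87 ∣ 18k. Since gcd(18, 87) = 3, dividing through by 3 this holds exactly when 29 ∣ 6k, and as gcd(6, 29) = 1, exactly when 29 ∣ k.
The smallest positive such k is 29.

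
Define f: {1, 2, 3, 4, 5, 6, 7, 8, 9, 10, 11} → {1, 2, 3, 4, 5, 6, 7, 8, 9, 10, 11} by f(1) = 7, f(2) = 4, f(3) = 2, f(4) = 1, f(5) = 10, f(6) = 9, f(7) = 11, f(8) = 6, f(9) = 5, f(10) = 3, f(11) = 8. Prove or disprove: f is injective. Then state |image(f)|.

The values f(1), …, f(11) are 7, 4, 2, 1, 10, 9, 11, 6, 5, 3, 8 — all distinct.
So f(u) = f(v) only when u = v, and f is injective.
The image of f is {1, 2, 3, 4, 5, 6, 7, 8, 9, 10, 11}, which has 11 elements.

11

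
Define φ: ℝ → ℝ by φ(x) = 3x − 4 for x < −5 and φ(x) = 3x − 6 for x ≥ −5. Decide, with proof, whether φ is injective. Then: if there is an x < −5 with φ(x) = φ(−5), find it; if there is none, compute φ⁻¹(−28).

Both pieces are strictly increasing (slopes 3 and 3), so each is injective on its own interval.
The left piece maps (−∞, −5) onto (−∞, −19); the right piece maps [−5, ∞) onto [−21, ∞).
These images overlap. In particular φ(−5) = −21 (right piece), and solving 3x − 4 = −21 on the left piece gives x = −17/3 < −5.
So φ(−17/3) = φ(−5) with −17/3 ≠ −5, and φ is not injective. This x = −17/3 is the requested value below −5.

-17/3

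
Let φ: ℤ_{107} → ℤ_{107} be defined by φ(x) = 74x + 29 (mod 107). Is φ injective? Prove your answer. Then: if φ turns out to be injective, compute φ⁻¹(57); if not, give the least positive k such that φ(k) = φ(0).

By definition, φ is injective if φ(x_1) = φ(x_2) implies x_1 = x_2.
Suppose φ(x_1) = φ(x_2) in ℤ_{107}. Then 74x_1 + 29 ≡ 74x_2 + 29 (mod 107), so 74(x_1 − x_2) ≡ 0 (mod 107).
Since gcd(74, 107) = 1, 74 is invertible modulo 107, hence x_1 − x_2 ≡ 0 (mod 107), i.e. x_1 = x_2.
Therefore φ is injective.
We now compute 74⁻¹ mod 107 explicitly. Euclid's algorithm: 107 = 1·74 + 33, 74 = 2·33 + 8, 33 = 4·8 + 1; back-substituting gives 1 = 94·74 − 65·107, so 74⁻¹ ≡ 94 (mod 107).
Since φ is injective, we compute φ⁻¹(57): solve 74x + 29 ≡ 57 (mod 107), i.e. 74x ≡ 28 (mod 107).
Multiplying by 74⁻¹ = 94 gives x ≡ 94·28 = 2632 = 24·107 + 64 ≡ 64 (mod 107).
Check: φ(64) = 74·64 + 29 = 4765 = 44·107 + 57 ≡ 57 (mod 107).

64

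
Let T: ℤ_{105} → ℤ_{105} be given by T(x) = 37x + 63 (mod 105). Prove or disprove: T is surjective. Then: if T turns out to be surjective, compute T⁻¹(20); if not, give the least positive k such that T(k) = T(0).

Since gcd(37, 105) = 1, 37 is invertible modulo 105. Euclid's algorithm: 105 = 2·37 + 31, 37 = 1·31 + 6, 31 = 5·6 + 1; back-substituting gives 1 = 88·37 − 31·105, so 37⁻¹ ≡ 88 (mod 105).
For any y ∈ ℤ_{105}, x = 88(y − 63) mod 105 satisfies T(x) = 37·88(y − 63) + 63 ≡ y (since 37·88 ≡ 1 mod 105). So every y has a preimage.
So T is surjective.
Since T is surjective, we compute T⁻¹(20): solve 37x + 63 ≡ 20 (mod 105), i.e. 37x ≡ 62 (mod 105).
Multiplying by 37⁻¹ = 88 gives x ≡ 88·62 = 5456 = 51·105 + 101 ≡ 101 (mod 105).
Check: T(101) = 37·101 + 63 = 3800 = 36·105 + 20 ≡ 20 (mod 105).

101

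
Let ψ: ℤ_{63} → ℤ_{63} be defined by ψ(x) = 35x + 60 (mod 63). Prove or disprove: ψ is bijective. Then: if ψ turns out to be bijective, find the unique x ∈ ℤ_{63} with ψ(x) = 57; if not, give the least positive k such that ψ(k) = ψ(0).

9

By definition, ψ is injective if ψ(x_1) = ψ(x_2) implies x_1 = x_2.
We have gcd(35, 63) = 7 > 1. Taking x_1 = 0 and x_2 = 9: ψ(0) = 60 and ψ(9) = 35·9 + 60 = 375 ≡ 60 (mod 63).
So ψ(0) = ψ(9) while 0 ≠ 9, so ψ is not injective, hence not bijective.
Since ψ is not bijective, we find the least positive k with ψ(k) = ψ(0): this means 35k ≡ 0 (mod 63), i.e. 63 ∣ 35k. Since gcd(35, 63) = 7, dividing through by 7 this holds exactly when 9 ∣ 5k, and as gcd(5, 9) = 1, exactly when 9 ∣ k.
The smallest positive such k is 9.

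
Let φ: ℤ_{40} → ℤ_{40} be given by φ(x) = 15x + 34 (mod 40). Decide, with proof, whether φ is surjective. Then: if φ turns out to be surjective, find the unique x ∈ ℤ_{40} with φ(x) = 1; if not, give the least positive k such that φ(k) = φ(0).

Recall: φ is surjective if every y in the codomain equals φ(x) for some x in the domain.
Since gcd(15, 40) = 5, we have 15x ≡ 0 (mod 5) for all x, so φ(x) ≡ 4 (mod 5).
But 0 ≢ 4 (mod 5), so 0 ∈ ℤ_{40} has no preimage. Thus φ is not surjective.
Since φ is not surjective, we find the least positive k with φ(k) = φ(0): this means 15k ≡ 0 (mod 40), i.e. 40 ∣ 15k. Since gcd(15, 40) = 5, dividing through by 5 this holds exactly when 8 ∣ 3k, and as gcd(3, 8) = 1, exactly when 8 ∣ k.
The smallest positive such k is 8.

8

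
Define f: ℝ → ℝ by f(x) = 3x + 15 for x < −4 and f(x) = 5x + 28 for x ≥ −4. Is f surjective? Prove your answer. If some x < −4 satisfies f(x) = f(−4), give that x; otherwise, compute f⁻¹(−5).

-20/3

Both pieces are strictly increasing (slopes 3 and 5), so each is injective on its own interval.
The left piece maps (−∞, −4) onto (−∞, 3); the right piece maps [−4, ∞) onto [8, ∞).
The union (−∞, 3) ∪ [8, ∞) omits the interval between 3 and 8; in particular 3 has no preimage. So f is not surjective.
Because the two images are disjoint, no x < −4 has f(x) = f(−4), so we compute f⁻¹(−5): −5 lies in (−∞, 3), so solve 3x + 15 = −5: x = (−5 − 15)/3 = −20/3.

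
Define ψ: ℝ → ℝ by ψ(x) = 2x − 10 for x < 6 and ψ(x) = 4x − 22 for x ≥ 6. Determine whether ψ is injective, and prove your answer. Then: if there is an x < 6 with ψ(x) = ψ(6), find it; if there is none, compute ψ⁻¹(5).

27/4

Both pieces are strictly increasing (slopes 2 and 4), so each is injective on its own interval.
The left piece maps (−∞, 6) onto (−∞, 2); the right piece maps [6, ∞) onto [2, ∞).
These images are disjoint, so no value is attained by both pieces. Therefore ψ is injective.
Because the two images are disjoint, no x < 6 has ψ(x) = ψ(6), so we compute ψ⁻¹(5): 5 lies in [2, ∞), so solve 4x − 22 = 5: x = (5 + 22)/4 = 27/4.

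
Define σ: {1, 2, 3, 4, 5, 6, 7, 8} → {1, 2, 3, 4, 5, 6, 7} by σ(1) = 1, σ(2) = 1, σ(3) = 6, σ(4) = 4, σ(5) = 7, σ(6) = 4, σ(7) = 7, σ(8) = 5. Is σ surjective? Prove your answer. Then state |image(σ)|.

No element maps to 2, so σ is not surjective.
The image of σ is {1, 4, 5, 6, 7}, which has 5 elements.

5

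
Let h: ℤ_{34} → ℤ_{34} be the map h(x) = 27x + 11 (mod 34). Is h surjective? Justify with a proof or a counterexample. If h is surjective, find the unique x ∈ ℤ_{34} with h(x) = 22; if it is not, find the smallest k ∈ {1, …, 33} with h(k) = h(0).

Since gcd(27, 34) = 1, 27 is invertible modulo 34. Euclid's algorithm: 34 = 1·27 + 7, 27 = 3·7 + 6, 7 = 1·6 + 1; back-substituting gives 1 = 29·27 − 23·34, so 27⁻¹ ≡ 29 (mod 34).
Then y ↦ 29(y − 11) is a two-sided inverse to h, so every y ∈ ℤ_{34} has a preimage.
Hence h is surjective.
Since h is surjective, we compute h⁻¹(22): solve 27x + 11 ≡ 22 (mod 34), i.e. 27x ≡ 11 (mod 34).
Multiplying by 27⁻¹ = 29 gives x ≡ 29·11 = 319 = 9·34 + 13 ≡ 13 (mod 34).
Check: h(13) = 27·13 + 11 = 362 = 10·34 + 22 ≡ 22 (mod 34).

13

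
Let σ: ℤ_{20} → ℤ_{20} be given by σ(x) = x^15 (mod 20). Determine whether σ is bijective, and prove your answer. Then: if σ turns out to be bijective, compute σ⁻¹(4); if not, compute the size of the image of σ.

σ(0) = 0^15 = 0.
σ(10): Repeated squaring mod 20: 10^1 ≡ 10, 10^2 ≡ 10² = 100 ≡ 0, 10^4 ≡ 0² = 0, 10^8 ≡ 0² = 0. Since 15 = 8 + 4 + 2 + 1, 10^15 ≡ 0·0·0·10: 0·0 = 0, then 0·0 = 0, then 0·10 = 0. So 10^15 ≡ 0 (mod 20).
So σ(0) = σ(10) = 0 while 0 ≠ 10, thus σ is not injective, hence not bijective.
Since σ is not bijective, we determine |image(σ)|. Computing x^15 mod 20 for each x (by repeated squaring, reducing mod 20 at every step), the values σ(0), σ(1), …, σ(19) are: 0, 1, 8, 7, 4, 5, 16, 3, 12, 9, 0, 11, 8, 17, 4, 15, 16, 13, 12, 19.
The distinct values are {0, 1, 3, 4, 5, 7, 8, 9, 11, 12, 13, 15, 16, 17, 19}; there are 15 of them.

15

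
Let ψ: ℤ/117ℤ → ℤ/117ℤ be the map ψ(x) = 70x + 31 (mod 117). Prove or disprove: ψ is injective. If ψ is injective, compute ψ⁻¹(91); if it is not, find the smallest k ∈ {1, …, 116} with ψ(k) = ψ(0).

51

If ψ(x_1) = ψ(x_2), then 70x_1 ≡ 70x_2 (mod 117). Because gcd(70, 117) = 1, we may cancel 70 to get x_1 ≡ x_2 (mod 117).
So ψ is injective.
We now compute 70⁻¹ mod 117 explicitly. Euclid's algorithm: 117 = 1·70 + 47, 70 = 1·47 + 23, 47 = 2·23 + 1; back-substituting gives 1 = 112·70 − 67·117, so 70⁻¹ ≡ 112 (mod 117).
Since ψ is injective, we compute ψ⁻¹(91): solve 70x + 31 ≡ 91 (mod 117), i.e. 70x ≡ 60 (mod 117).
Multiplying by 70⁻¹ = 112 gives x ≡ 112·60 = 6720 = 57·117 + 51 ≡ 51 (mod 117).
Check: ψ(51) = 70·51 + 31 = 3601 = 30·117 + 91 ≡ 91 (mod 117).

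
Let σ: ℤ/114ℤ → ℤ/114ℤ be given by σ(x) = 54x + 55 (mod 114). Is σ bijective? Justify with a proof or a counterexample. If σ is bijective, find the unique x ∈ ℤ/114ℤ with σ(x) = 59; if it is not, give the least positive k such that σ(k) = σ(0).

19

We have gcd(54, 114) = 6 > 1. Taking x_1 = 0 and x_2 = 19: σ(0) = 55 and σ(19) = 54·19 + 55 = 1081 ≡ 55 (mod 114).
So σ(0) = σ(19) while 0 ≠ 19, therefore σ is not injective, hence not bijective.
Since σ is not bijective, we find the least positive k with σ(k) = σ(0): this means 54k ≡ 0 (mod 114), i.e. 114 ∣ 54k. Since gcd(54, 114) = 6, dividing through by 6 this holds exactly when 19 ∣ 9k, and as gcd(9, 19) = 1, exactly when 19 ∣ k.
The smallest positive such k is 19.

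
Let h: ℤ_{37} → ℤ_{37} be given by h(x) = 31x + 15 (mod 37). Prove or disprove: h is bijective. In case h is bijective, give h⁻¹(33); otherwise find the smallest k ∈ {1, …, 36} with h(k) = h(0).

Suppose h(s) = h(t) in ℤ_{37}. Then 31s + 15 ≡ 31t + 15 (mod 37), therefore 31(s − t) ≡ 0 (mod 37).
Since gcd(31, 37) = 1, 31 is invertible modulo 37, so s − t ≡ 0 (mod 37), i.e. s = t.
We now compute 31⁻¹ mod 37 explicitly. Euclid's algorithm: 37 = 1·31 + 6, 31 = 5·6 + 1; back-substituting gives 1 = 6·31 − 5·37, so 31⁻¹ ≡ 6 (mod 37).
For any y ∈ ℤ_{37}, x = 6(y − 15) mod 37 satisfies h(x) = 31·6(y − 15) + 15 ≡ y (since 31·6 ≡ 1 mod 37). So every y has a preimage.
Therefore h is bijective.
Since h is bijective, we compute h⁻¹(33): solve 31x + 15 ≡ 33 (mod 37), i.e. 31x ≡ 18 (mod 37).
Multiplying by 31⁻¹ = 6 gives x ≡ 6·18 = 108 = 2·37 + 34 ≡ 34 (mod 37).
Check: h(34) = 31·34 + 15 = 1069 = 28·37 + 33 ≡ 33 (mod 37).

34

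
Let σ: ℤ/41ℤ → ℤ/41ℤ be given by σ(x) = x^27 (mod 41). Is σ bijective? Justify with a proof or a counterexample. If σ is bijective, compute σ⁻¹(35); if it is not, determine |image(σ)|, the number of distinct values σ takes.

Since 41 is prime, the nonzero elements of ℤ/41ℤ form a cyclic group of order 40.
As gcd(27, 40) = 1, raising to the 27th power is a bijection on this group: if u^27 ≡ v^27 then (uv^{−1})^27 = 1, and the only element of order dividing gcd(27, 40) = 1 is 1, so u = v.
With σ(0) = 0 this makes σ injective on all of ℤ/41ℤ, hence bijective (finite equal-size domain and codomain). In particular σ is bijective.
Since σ is bijective, we find the preimage of 35. The inverse of x ↦ x^27 on (ℤ/41ℤ)^× is x ↦ x^3, because 27·3 = 81 = 2·40 + 1 ≡ 1 (mod 40) and x^{40} = 1 for x ≠ 0 (Fermat). So σ⁻¹(35) = 35^3 mod 41.
Repeated squaring mod 41: 35^1 ≡ 35, 35^2 ≡ 35² = 1225 ≡ 36. Since 3 = 2 + 1, 35^3 ≡ 36·35: 36·35 = 1260 ≡ 30. So 35^3 ≡ 30 (mod 41).
Hence σ⁻¹(35) = 30.

30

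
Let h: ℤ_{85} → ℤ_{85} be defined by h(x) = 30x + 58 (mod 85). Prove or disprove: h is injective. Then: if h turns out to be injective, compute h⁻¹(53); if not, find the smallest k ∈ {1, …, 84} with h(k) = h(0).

We have gcd(30, 85) = 5 > 1. Taking s = 0 and t = 17: h(0) = 58 and h(17) = 30·17 + 58 = 568 ≡ 58 (mod 85).
So h(0) = h(17) while 0 ≠ 17, so h is not injective.
Since h is not injective, we find the least positive k with h(k) = h(0): this means 30k ≡ 0 (mod 85), i.e. 85 ∣ 30k. Since gcd(30, 85) = 5, dividing through by 5 this holds exactly when 17 ∣ 6k, and as gcd(6, 17) = 1, exactly when 17 ∣ k.
The smallest positive such k is 17.

17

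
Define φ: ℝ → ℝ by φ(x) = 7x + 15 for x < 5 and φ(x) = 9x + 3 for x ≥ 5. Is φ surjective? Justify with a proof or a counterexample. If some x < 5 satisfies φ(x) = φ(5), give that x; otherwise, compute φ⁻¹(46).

Both pieces are strictly increasing (slopes 7 and 9), so each is injective on its own interval.
The left piece maps (−∞, 5) onto (−∞, 50); the right piece maps [5, ∞) onto [48, ∞).
The union (−∞, 50) ∪ [48, ∞) covers ℝ, so φ is surjective.
For the follow-up: the images overlap, so an x < 5 with φ(x) = φ(5) exists. φ(5) = 48; solving 7x + 15 = 48 for x < 5 gives x = (48 − 15)/7 = 33/7.

33/7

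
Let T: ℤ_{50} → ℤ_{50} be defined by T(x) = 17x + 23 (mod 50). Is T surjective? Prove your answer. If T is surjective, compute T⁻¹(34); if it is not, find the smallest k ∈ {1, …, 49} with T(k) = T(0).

33

Since gcd(17, 50) = 1, 17 is invertible modulo 50. Euclid's algorithm: 50 = 2·17 + 16, 17 = 1·16 + 1; back-substituting gives 1 = 3·17 − 1·50, so 17⁻¹ ≡ 3 (mod 50).
Then y ↦ 3(y − 23) is a two-sided inverse to T, so every y ∈ ℤ_{50} has a preimage.
Therefore T is surjective.
Since T is surjective, we find T⁻¹(34): we need 17x ≡ 34 − 23 ≡ 11 (mod 50). Using 17⁻¹ = 3: x ≡ 3·11 = 33, so x = 33.
Check: T(33) = 17·33 + 23 = 584 = 11·50 + 34 ≡ 34 (mod 50).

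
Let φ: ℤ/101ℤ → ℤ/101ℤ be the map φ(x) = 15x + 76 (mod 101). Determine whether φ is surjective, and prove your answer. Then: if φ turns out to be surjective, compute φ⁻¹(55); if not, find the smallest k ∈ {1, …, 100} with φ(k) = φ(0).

Recall that φ is surjective if every y in the codomain equals φ(x) for some x in the domain.
Since gcd(15, 101) = 1, 15 is invertible modulo 101. Euclid's algorithm: 101 = 6·15 + 11, 15 = 1·11 + 4, 11 = 2·4 + 3, 4 = 1·3 + 1; back-substituting gives 1 = 27·15 − 4·101, so 15⁻¹ ≡ 27 (mod 101).
For any y ∈ ℤ/101ℤ, x = 27(y − 76) mod 101 satisfies φ(x) = 15·27(y − 76) + 76 ≡ y (since 15·27 ≡ 1 mod 101). So every y has a preimage.
Thus φ is surjective.
Since φ is surjective, we find φ⁻¹(55): we need 15x ≡ 55 − 76 ≡ 80 (mod 101). Using 15⁻¹ = 27: x ≡ 27·80 = 2160 = 21·101 + 39, so x = 39.
Check: φ(39) = 15·39 + 76 = 661 = 6·101 + 55 ≡ 55 (mod 101).

39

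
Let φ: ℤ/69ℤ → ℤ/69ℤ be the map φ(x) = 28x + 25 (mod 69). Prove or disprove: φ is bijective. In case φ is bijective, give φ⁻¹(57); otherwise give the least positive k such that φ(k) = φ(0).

By definition, injectivity means: for all s, t in the domain, φ(s) = φ(t) implies s = t.
Suppose φ(s) = φ(t) in ℤ/69ℤ. Then 28s + 25 ≡ 28t + 25 (mod 69), so 28(s − t) ≡ 0 (mod 69).
Since gcd(28, 69) = 1, 28 is invertible modulo 69, therefore s − t ≡ 0 (mod 69), i.e. s = t.
We now compute 28⁻¹ mod 69 explicitly. Euclid's algorithm: 69 = 2·28 + 13, 28 = 2·13 + 2, 13 = 6·2 + 1; back-substituting gives 1 = 37·28 − 15·69, so 28⁻¹ ≡ 37 (mod 69).
For any y ∈ ℤ/69ℤ, x = 37(y − 25) mod 69 satisfies φ(x) = 28·37(y − 25) + 25 ≡ y (since 28·37 ≡ 1 mod 69). So every y has a preimage.
So φ is bijective.
Since φ is bijective, we find φ⁻¹(57): we need 28x ≡ 57 − 25 ≡ 32 (mod 69). Using 28⁻¹ = 37: x ≡ 37·32 = 1184 = 17·69 + 11, so x = 11.
Check: φ(11) = 28·11 + 25 = 333 = 4·69 + 57 ≡ 57 (mod 69).

11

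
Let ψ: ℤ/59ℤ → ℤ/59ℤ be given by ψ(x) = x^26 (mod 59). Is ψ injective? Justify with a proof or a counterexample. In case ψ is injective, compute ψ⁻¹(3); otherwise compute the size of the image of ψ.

ψ(29): Repeated squaring mod 59: 29^1 ≡ 29, 29^2 ≡ 29² = 841 ≡ 15, 29^4 ≡ 15² = 225 ≡ 48, 29^8 ≡ 48² = 2304 ≡ 3, 29^16 ≡ 3² = 9. Since 26 = 16 + 8 + 2, 29^26 ≡ 9·3·15: 9·3 = 27, then 27·15 = 405 ≡ 51. So 29^26 ≡ 51 (mod 59).
ψ(30): Repeated squaring mod 59: 30^1 ≡ 30, 30^2 ≡ 30² = 900 ≡ 15, 30^4 ≡ 15² = 225 ≡ 48, 30^8 ≡ 48² = 2304 ≡ 3, 30^16 ≡ 3² = 9. Since 26 = 16 + 8 + 2, 30^26 ≡ 9·3·15: 9·3 = 27, then 27·15 = 405 ≡ 51. So 30^26 ≡ 51 (mod 59).
So ψ(29) = ψ(30) = 51 while 29 ≠ 30, hence ψ is not injective.
Since ψ is not injective, we determine |image(ψ)|. Computing x^26 mod 59 for each x (by repeated squaring, reducing mod 59 at every step), the values ψ(0), ψ(1), …, ψ(58) are: 0, 1, 22, 35, 12, 17, 3, 16, 28, 45, 20, 25, 7, 21, 57, 5, 26, 48, 46, 4, 27, 29, 19, 9, 36, 53, 49, 41, 15, 51, 51, 15, 41, 49, 53, 36, 9, 19, 29, 27, 4, 46, 48, 26, 5, 57, 21, 7, 25, 20, 45, 28, 16, 3, 17, 12, 35, 22, 1.
The distinct values are {0, 1, 3, 4, 5, 7, 9, 12, 15, 16, 17, 19, 20, 21, 22, 25, 26, 27, 28, 29, 35, 36, 41, 45, 46, 48, 49, 51, 53, 57}; there are 30 of them.

30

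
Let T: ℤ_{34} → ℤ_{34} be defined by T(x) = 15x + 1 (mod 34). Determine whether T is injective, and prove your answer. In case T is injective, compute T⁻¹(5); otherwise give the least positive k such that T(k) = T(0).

Recall: injectivity means: for all x_1, x_2 in the domain, T(x_1) = T(x_2) implies x_1 = x_2.
If T(x_1) = T(x_2), then 15x_1 ≡ 15x_2 (mod 34). Because gcd(15, 34) = 1, we may cancel 15 to get x_1 ≡ x_2 (mod 34).
Therefore T is injective.
We now compute 15⁻¹ mod 34 explicitly. Euclid's algorithm: 34 = 2·15 + 4, 15 = 3·4 + 3, 4 = 1·3 + 1; back-substituting gives 1 = 25·15 − 11·34, so 15⁻¹ ≡ 25 (mod 34).
Since T is injective, we find T⁻¹(5): we need 15x ≡ 5 − 1 ≡ 4 (mod 34). Using 15⁻¹ = 25: x ≡ 25·4 = 100 = 2·34 + 32, so x = 32.
Check: T(32) = 15·32 + 1 = 481 = 14·34 + 5 ≡ 5 (mod 34).

32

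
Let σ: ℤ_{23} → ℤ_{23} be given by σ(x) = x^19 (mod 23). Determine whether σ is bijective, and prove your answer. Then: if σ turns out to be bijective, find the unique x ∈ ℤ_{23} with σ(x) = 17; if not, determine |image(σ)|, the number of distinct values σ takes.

Since 23 is prime, the nonzero elements of ℤ_{23} form a cyclic group of order 22.
As gcd(19, 22) = 1, raising to the 19th power is a bijection on this group: if a^19 ≡ b^19 then (ab^{−1})^19 = 1, and the only element of order dividing gcd(19, 22) = 1 is 1, so a = b.
With σ(0) = 0 this makes σ injective on all of ℤ_{23}, hence bijective (finite equal-size domain and codomain). In particular σ is bijective.
Since σ is bijective, we find the preimage of 17. The inverse of x ↦ x^19 on (ℤ_{23})^× is x ↦ x^7, because 19·7 = 133 = 6·22 + 1 ≡ 1 (mod 22) and x^{22} = 1 for x ≠ 0 (Fermat). So σ⁻¹(17) = 17^7 mod 23.
Repeated squaring mod 23: 17^1 ≡ 17, 17^2 ≡ 17² = 289 ≡ 13, 17^4 ≡ 13² = 169 ≡ 8. Since 7 = 4 + 2 + 1, 17^7 ≡ 8·13·17: 8·13 = 104 ≡ 12, then 12·17 = 204 ≡ 20. So 17^7 ≡ 20 (mod 23).
Hence σ⁻¹(17) = 20.

20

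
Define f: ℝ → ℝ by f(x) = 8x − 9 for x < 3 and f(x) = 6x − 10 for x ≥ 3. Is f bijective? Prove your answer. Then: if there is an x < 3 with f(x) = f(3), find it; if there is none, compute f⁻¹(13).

Both pieces are strictly increasing (slopes 8 and 6), so each is injective on its own interval.
The left piece maps (−∞, 3) onto (−∞, 15); the right piece maps [3, ∞) onto [8, ∞).
These images overlap. In particular f(3) = 8 (right piece), and solving 8x − 9 = 8 on the left piece gives x = 17/8 < 3.
So f(17/8) = f(3) with 17/8 ≠ 3, and f is not injective, hence not bijective. This x = 17/8 is the requested value below 3.

17/8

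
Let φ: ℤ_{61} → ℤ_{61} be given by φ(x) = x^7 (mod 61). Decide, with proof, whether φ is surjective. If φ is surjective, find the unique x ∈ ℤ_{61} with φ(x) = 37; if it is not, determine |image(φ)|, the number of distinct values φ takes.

Since 61 is prime, the nonzero elements of ℤ_{61} form a cyclic group of order 60.
As gcd(7, 60) = 1, raising to the 7th power is a bijection on this group: if a^7 ≡ b^7 then (ab^{−1})^7 = 1, and the only element of order dividing gcd(7, 60) = 1 is 1, so a = b.
With φ(0) = 0 this makes φ injective on all of ℤ_{61}, hence bijective (finite equal-size domain and codomain). In particular φ is surjective.
Since φ is surjective, we find the preimage of 37. The inverse of x ↦ x^7 on (ℤ_{61})^× is x ↦ x^43, because 7·43 = 301 = 5·60 + 1 ≡ 1 (mod 60) and x^{60} = 1 for x ≠ 0 (Fermat). So φ⁻¹(37) = 37^43 mod 61.
Repeated squaring mod 61: 37^1 ≡ 37, 37^2 ≡ 37² = 1369 ≡ 27, 37^4 ≡ 27² = 729 ≡ 58, 37^8 ≡ 58² = 3364 ≡ 9, 37^16 ≡ 9² = 81 ≡ 20, 37^32 ≡ 20² = 400 ≡ 34. Since 43 = 32 + 8 + 2 + 1, 37^43 ≡ 34·9·27·37: 34·9 = 306 ≡ 1, then 1·27 = 27, then 27·37 = 999 ≡ 23. So 37^43 ≡ 23 (mod 61).
Hence φ⁻¹(37) = 23.

23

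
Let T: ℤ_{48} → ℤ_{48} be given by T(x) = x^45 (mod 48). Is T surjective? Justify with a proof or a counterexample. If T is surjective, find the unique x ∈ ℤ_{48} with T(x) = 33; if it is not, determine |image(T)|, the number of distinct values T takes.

T(0) = 0^45 = 0.
T(6): Repeated squaring mod 48: 6^1 ≡ 6, 6^2 ≡ 6² = 36, 6^4 ≡ 36² = 1296 ≡ 0, 6^8 ≡ 0² = 0, 6^16 ≡ 0² = 0, 6^32 ≡ 0² = 0. Since 45 = 32 + 8 + 4 + 1, 6^45 ≡ 0·0·0·6: 0·0 = 0, then 0·0 = 0, then 0·6 = 0. So 6^45 ≡ 0 (mod 48).
So T(0) = T(6) = 0 while 0 ≠ 6, so T is not injective.
A non-injective map from the 48-element set ℤ_{48} to itself takes at most 47 distinct values, so it cannot be surjective. Therefore T is not surjective.
Since T is not surjective, we determine |image(T)|. Computing x^45 mod 48 for each x (by repeated squaring, reducing mod 48 at every step), the values T(0), T(1), …, T(47) are: 0, 1, 32, 3, 16, 5, 0, 7, 32, 9, 16, 11, 0, 13, 32, 15, 16, 17, 0, 19, 32, 21, 16, 23, 0, 25, 32, 27, 16, 29, 0, 31, 32, 33, 16, 35, 0, 37, 32, 39, 16, 41, 0, 43, 32, 45, 16, 47.
The distinct values are {0, 1, 3, 5, 7, 9, 11, 13, 15, 16, 17, 19, 21, 23, 25, 27, 29, 31, 32, 33, 35, 37, 39, 41, 43, 45, 47}; there are 27 of them.

27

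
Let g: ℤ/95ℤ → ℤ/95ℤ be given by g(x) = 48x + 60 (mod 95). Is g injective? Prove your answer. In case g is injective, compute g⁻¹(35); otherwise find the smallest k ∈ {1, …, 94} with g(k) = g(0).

45

If g(s) = g(t), then 48s ≡ 48t (mod 95). Because gcd(48, 95) = 1, we may cancel 48 to get s ≡ t (mod 95).
Hence g is injective.
We now compute 48⁻¹ mod 95 explicitly. Euclid's algorithm: 95 = 1·48 + 47, 48 = 1·47 + 1; back-substituting gives 1 = 2·48 − 1·95, so 48⁻¹ ≡ 2 (mod 95).
Since g is injective, we compute g⁻¹(35): solve 48x + 60 ≡ 35 (mod 95), i.e. 48x ≡ 70 (mod 95).
Multiplying by 48⁻¹ = 2 gives x ≡ 2·70 = 140 = 1·95 + 45 ≡ 45 (mod 95).
Check: g(45) = 48·45 + 60 = 2220 = 23·95 + 35 ≡ 35 (mod 95).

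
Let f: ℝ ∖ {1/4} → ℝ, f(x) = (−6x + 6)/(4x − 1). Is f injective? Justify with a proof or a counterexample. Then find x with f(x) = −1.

Suppose f(u) = f(v). Cross-multiplying: (−6u + 6)(4v − 1) = (−6v + 6)(4u − 1).
Expanding both sides and cancelling the symmetric terms leaves −18·(u − v) = 0. Since −18 ≠ 0, u = v. Thus f is injective.
Solving f(x) = −1: cross-multiplying gives −6x + 6 = −1(4x − 1), which rearranges to −2x = −5, so x = 5/2.

5/2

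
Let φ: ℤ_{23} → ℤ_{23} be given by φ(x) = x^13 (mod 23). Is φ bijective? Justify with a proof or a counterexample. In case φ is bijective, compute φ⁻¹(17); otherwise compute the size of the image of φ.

Since 23 is prime, the nonzero elements of ℤ_{23} form a cyclic group of order 22.
As gcd(13, 22) = 1, raising to the 13th power is a bijection on this group: if x_1^13 ≡ x_2^13 then (x_1x_2^{−1})^13 = 1, and the only element of order dividing gcd(13, 22) = 1 is 1, so x_1 = x_2.
With φ(0) = 0 this makes φ injective on all of ℤ_{23}, hence bijective (finite equal-size domain and codomain). In particular φ is bijective.
Since φ is bijective, we find the preimage of 17. The inverse of x ↦ x^13 on (ℤ_{23})^× is x ↦ x^17, because 13·17 = 221 = 10·22 + 1 ≡ 1 (mod 22) and x^{22} = 1 for x ≠ 0 (Fermat). So φ⁻¹(17) = 17^17 mod 23.
Repeated squaring mod 23: 17^1 ≡ 17, 17^2 ≡ 17² = 289 ≡ 13, 17^4 ≡ 13² = 169 ≡ 8, 17^8 ≡ 8² = 64 ≡ 18, 17^16 ≡ 18² = 324 ≡ 2. Since 17 = 16 + 1, 17^17 ≡ 2·17: 2·17 = 34 ≡ 11. So 17^17 ≡ 11 (mod 23).
Hence φ⁻¹(17) = 11.

11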